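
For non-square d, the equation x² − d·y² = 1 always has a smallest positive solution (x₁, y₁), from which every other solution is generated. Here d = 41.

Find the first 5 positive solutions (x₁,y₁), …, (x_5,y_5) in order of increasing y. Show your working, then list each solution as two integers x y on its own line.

2049 320
8396801 1311360
34410088449 5373952960
141012534067201 22022457918720
577869330197301249 90248027176961600

[6; 2,2,12] for √41; ℓ=3 ⇒ convergent index 5
k=0  a_k=6  p_k/q_k = 6/1
…
k=4  a_k=2  p_k/q_k = 826/129
k=5  a_k=2  p_k/q_k = 2049/320
→ (2049, 320).  Check: 2049²=4198401, 41·320²=4198400, difference 1.
(2049+320√41)^2 = 8396801 + 1311360√41
(2049+320√41)^3 = 34410088449 + 5373952960√41
(2049+320√41)^4 = 141012534067201 + 22022457918720√41
(2049+320√41)^5 = 577869330197301249 + 90248027176961600√41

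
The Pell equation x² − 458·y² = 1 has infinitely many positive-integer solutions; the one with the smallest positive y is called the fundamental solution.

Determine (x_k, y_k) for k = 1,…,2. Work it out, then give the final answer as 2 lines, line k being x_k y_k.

√458 = [21; 2,2,42, …], period ℓ=3 (odd) → k=5
k=0  a_k=21  p_k/q_k = 21/1
…
k=2  a_k=2  p_k/q_k = 107/5
k=3  a_k=42  p_k/q_k = 4537/212
k=4  a_k=2  p_k/q_k = 9181/429
k=5  a_k=2  p_k/q_k = 22899/1070
(x₁, y₁) = (22899, 1070);  22899² − 458·1070² = 1 ✓
k=2:  x_2 = 22899·22899+458·1070·1070 = 1048728401,  y_2 = 22899·1070+1070·22899 = 49003860

22899 1070
1048728401 49003860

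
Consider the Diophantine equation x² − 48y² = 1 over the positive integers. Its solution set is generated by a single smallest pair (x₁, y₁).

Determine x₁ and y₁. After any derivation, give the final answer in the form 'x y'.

[6; 1,12] for √48; ℓ=2 ⇒ convergent index 1
k=0  a_k=6  p_k/q_k = 6/1
k=1  a_k=1  p_k/q_k = 7/1
fundamental: x₁=7, y₁=1  (since 49 − 48·1 = 1)

7 1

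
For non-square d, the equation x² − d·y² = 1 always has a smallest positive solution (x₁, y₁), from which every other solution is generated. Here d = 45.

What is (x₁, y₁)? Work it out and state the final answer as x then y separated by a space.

√45 = [6; 1,2,2,2,1,12, …], period ℓ=6 (even) → k=5
i=0: a=6 ⇒ p=6, q=1
…
i=3: a=2 ⇒ p=47, q=7
i=4: a=2 ⇒ p=114, q=17
i=5: a=1 ⇒ p=161, q=24
(x₁, y₁) = (161, 24);  161² − 45·24² = 1 ✓

161 24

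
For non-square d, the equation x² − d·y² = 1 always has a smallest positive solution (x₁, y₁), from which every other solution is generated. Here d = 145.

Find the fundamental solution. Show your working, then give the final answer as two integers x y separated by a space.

289 24

√145 → a₀=12, period (24); ℓ=1 odd so k=1
i=0: a=12 ⇒ p=12, q=1
i=1: a=24 ⇒ p=289, q=24
(x₁, y₁) = (289, 24);  289² − 145·24² = 1 ✓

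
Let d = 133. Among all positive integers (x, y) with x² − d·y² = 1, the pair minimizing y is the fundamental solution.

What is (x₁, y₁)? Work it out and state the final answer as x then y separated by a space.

2588599 224460

d=133: √d = [11; 1,1,7,5,1,…,1,1,22] (ℓ=16, even), read p_15/q_15
a_0=11:  p_0=11·1+0=11,  q_0=11·0+1=1
a_1=1:  p_1=1·11+1=12,  q_1=1·1+0=1
a_2=1:  p_2=1·12+11=23,  q_2=1·1+1=2
a_3=7:  p_3=7·23+12=173,  q_3=7·2+1=15
a_4=5:  p_4=5·173+23=888,  q_4=5·15+2=77
…
a_11=1:  p_11=1·18948+10979=29927,  q_11=1·1643+952=2595
…
a_14=1:  p_14=1·1210008+168583=1378591,  q_14=1·104921+14618=119539
a_15=1:  p_15=1·1378591+1210008=2588599,  q_15=1·119539+104921=224460
fundamental: x₁=2588599, y₁=224460  (since 6700844782801 − 133·50382291600 = 1)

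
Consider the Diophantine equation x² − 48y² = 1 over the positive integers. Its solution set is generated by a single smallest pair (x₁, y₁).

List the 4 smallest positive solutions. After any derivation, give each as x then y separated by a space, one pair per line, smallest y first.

[6; 1,12] for √48; ℓ=2 ⇒ convergent index 1
i=0: a=6 ⇒ p=6, q=1
i=1: a=1 ⇒ p=7, q=1
→ (7, 1).  Check: 7²=49, 48·1²=48, difference 1.
k=2:  x_2 = 7·7+48·1·1 = 97,  y_2 = 7·1+1·7 = 14
k=3:  x_3 = 7·97+48·1·14 = 1351,  y_3 = 7·14+1·97 = 195
k=4:  x_4 = 7·1351+48·1·195 = 18817,  y_4 = 7·195+1·1351 = 2716

7 1
97 14
1351 195
18817 2716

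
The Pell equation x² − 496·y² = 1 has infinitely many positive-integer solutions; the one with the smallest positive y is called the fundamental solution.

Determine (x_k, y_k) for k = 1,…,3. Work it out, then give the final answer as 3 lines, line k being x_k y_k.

√496 = [22; 3,1,2,4,1,…,1,3,44, …], period ℓ=16 (even) → k=15
i=0: a=22 ⇒ p=22, q=1
…
i=3: a=2 ⇒ p=245, q=11
i=4: a=4 ⇒ p=1069, q=48
i=5: a=1 ⇒ p=1314, q=59
…
i=8: a=2 ⇒ p=14543, q=653
…
i=11: a=1 ⇒ p=84875, q=3811
…
i=14: a=1 ⇒ p=1252502, q=56239
i=15: a=3 ⇒ p=4620799, q=207480
fundamental: x₁=4620799, y₁=207480  (since 21351783398401 − 496·43047950400 = 1)
k=2:  x_2 = 4620799·4620799+496·207480·207480 = 42703566796801,  y_2 = 4620799·207480+207480·4620799 = 1917446753040
k=3:  x_3 = 4620799·42703566796801+496·207480·1917446753040 = 394649197502177907199,  y_3 = 4620799·1917446753040+207480·42703566796801 = 17720272078000750440

4620799 207480
42703566796801 1917446753040
394649197502177907199 17720272078000750440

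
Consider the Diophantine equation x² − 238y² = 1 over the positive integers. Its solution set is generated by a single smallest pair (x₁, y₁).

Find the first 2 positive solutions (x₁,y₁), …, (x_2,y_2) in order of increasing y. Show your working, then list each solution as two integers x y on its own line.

[15; 2,2,1,14,1,2,2,30] for √238; ℓ=8 ⇒ convergent index 7
step 0: (15, 1)  from 15·(1,0) + (0,1)
step 1: (31, 2)  from 2·(15,1) + (1,0)
…
step 3: (108, 7)  from 1·(77,5) + (31,2)
…
step 6: (4983, 323)  from 2·(1697,110) + (1589,103)
step 7: (11663, 756)  from 2·(4983,323) + (1697,110)
(x₁, y₁) = (11663, 756);  11663² − 238·756² = 1 ✓
n=2: (11663,756)∘(11663,756) = (11663·11663+238·756·756, 11663·756+756·11663) = (272051137,17634456)

11663 756
272051137 17634456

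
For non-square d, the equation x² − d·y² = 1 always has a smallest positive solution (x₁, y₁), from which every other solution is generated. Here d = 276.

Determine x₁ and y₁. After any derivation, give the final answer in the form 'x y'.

√276 = [16; 1,1,1,1,2,2,2,1,1,1,1,32, …], period ℓ=12 (even) → k=11
k=0  a_k=16  p_k/q_k = 16/1
k=1  a_k=1  p_k/q_k = 17/1
k=2  a_k=1  p_k/q_k = 33/2
k=3  a_k=1  p_k/q_k = 50/3
…
k=5  a_k=2  p_k/q_k = 216/13
k=6  a_k=2  p_k/q_k = 515/31
…
k=8  a_k=1  p_k/q_k = 1761/106
k=9  a_k=1  p_k/q_k = 3007/181
k=10  a_k=1  p_k/q_k = 4768/287
k=11  a_k=1  p_k/q_k = 7775/468
fundamental: x₁=7775, y₁=468  (since 60450625 − 276·219024 = 1)

7775 468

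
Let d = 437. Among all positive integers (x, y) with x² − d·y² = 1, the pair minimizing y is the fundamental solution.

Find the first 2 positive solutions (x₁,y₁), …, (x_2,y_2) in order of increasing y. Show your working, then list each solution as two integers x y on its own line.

√437 = [20; 1,9,2,9,1,40, …], period ℓ=6 (even) → k=5
k=0  a_k=20  p_k/q_k = 20/1
…
k=2  a_k=9  p_k/q_k = 209/10
k=3  a_k=2  p_k/q_k = 439/21
k=4  a_k=9  p_k/q_k = 4160/199
k=5  a_k=1  p_k/q_k = 4599/220
→ (4599, 220).  Check: 4599²=21150801, 437·220²=21150800, difference 1.
(x_2, y_2) = (4599·4599 + 437·220·220, 4599·220 + 220·4599) = (42301601, 2023560)

4599 220
42301601 2023560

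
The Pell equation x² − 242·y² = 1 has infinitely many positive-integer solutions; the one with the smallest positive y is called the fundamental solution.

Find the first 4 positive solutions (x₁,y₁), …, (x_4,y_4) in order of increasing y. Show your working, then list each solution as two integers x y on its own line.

19601 1260
768398401 49394520
30122754096401 1936363971780
1180872205318713601 75909340372325040

[15; 1,1,3,1,14,1,3,1,1,30] for √242; ℓ=10 ⇒ convergent index 9
i=0: a=15 ⇒ p=15, q=1
…
i=3: a=3 ⇒ p=109, q=7
…
i=5: a=14 ⇒ p=2069, q=133
i=6: a=1 ⇒ p=2209, q=142
i=7: a=3 ⇒ p=8696, q=559
i=8: a=1 ⇒ p=10905, q=701
i=9: a=1 ⇒ p=19601, q=1260
→ (19601, 1260).  Check: 19601²=384199201, 242·1260²=384199200, difference 1.
n=2: (19601,1260)∘(19601,1260) = (19601·19601+242·1260·1260, 19601·1260+1260·19601) = (768398401,49394520)
n=3: (768398401,49394520)∘(19601,1260) = (19601·768398401+242·1260·49394520, 19601·49394520+1260·768398401) = (30122754096401,1936363971780)
n=4: (30122754096401,1936363971780)∘(19601,1260) = (19601·30122754096401+242·1260·1936363971780, 19601·1936363971780+1260·30122754096401) = (1180872205318713601,75909340372325040)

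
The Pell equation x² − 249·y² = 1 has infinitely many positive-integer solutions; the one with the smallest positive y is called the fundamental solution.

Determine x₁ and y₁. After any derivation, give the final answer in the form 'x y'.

8553815 542076

√249 = [15; 1,3,1,1,5,…,3,1,30, …], period ℓ=16 (even) → k=15
i=0: a=15 ⇒ p=15, q=1
…
i=2: a=3 ⇒ p=63, q=4
i=3: a=1 ⇒ p=79, q=5
i=4: a=1 ⇒ p=142, q=9
i=5: a=5 ⇒ p=789, q=50
i=6: a=1 ⇒ p=931, q=59
i=7: a=3 ⇒ p=3582, q=227
…
i=9: a=3 ⇒ p=113835, q=7214
…
i=11: a=5 ⇒ p=866765, q=54929
i=12: a=1 ⇒ p=1017351, q=64472
…
i=14: a=3 ⇒ p=6669699, q=422675
i=15: a=1 ⇒ p=8553815, q=542076
(x₁, y₁) = (8553815, 542076);  8553815² − 249·542076² = 1 ✓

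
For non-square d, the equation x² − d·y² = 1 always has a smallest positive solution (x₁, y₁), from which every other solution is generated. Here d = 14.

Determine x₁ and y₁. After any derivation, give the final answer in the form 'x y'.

15 4

[3; 1,2,1,6] for √14; ℓ=4 ⇒ convergent index 3
step 0: (3, 1)  from 3·(1,0) + (0,1)
step 1: (4, 1)  from 1·(3,1) + (1,0)
step 2: (11, 3)  from 2·(4,1) + (3,1)
step 3: (15, 4)  from 1·(11,3) + (4,1)
(x₁, y₁) = (15, 4);  15² − 14·4² = 1 ✓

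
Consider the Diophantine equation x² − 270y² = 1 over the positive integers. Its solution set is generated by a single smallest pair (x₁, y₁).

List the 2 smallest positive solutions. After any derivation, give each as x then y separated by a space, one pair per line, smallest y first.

√270 = [16; 2,3,6,3,2,32, …], period ℓ=6 (even) → k=5
a_0=16:  p_0=16·1+0=16,  q_0=16·0+1=1
a_1=2:  p_1=2·16+1=33,  q_1=2·1+0=2
a_2=3:  p_2=3·33+16=115,  q_2=3·2+1=7
…
a_4=3:  p_4=3·723+115=2284,  q_4=3·44+7=139
a_5=2:  p_5=2·2284+723=5291,  q_5=2·139+44=322
fundamental: x₁=5291, y₁=322  (since 27994681 − 270·103684 = 1)
n=2: (5291,322)∘(5291,322) = (5291·5291+270·322·322, 5291·322+322·5291) = (55989361,3407404)

5291 322
55989361 3407404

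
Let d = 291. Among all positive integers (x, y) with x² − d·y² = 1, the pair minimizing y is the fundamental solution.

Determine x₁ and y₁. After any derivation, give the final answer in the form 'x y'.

[17; 17,34] for √291; ℓ=2 ⇒ convergent index 1
a_0=17:  p_0=17·1+0=17,  q_0=17·0+1=1
a_1=17:  p_1=17·17+1=290,  q_1=17·1+0=17
(x₁, y₁) = (290, 17);  290² − 291·17² = 1 ✓

290 17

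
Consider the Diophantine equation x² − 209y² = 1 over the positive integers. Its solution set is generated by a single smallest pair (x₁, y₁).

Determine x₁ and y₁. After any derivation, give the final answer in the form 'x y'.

√209 = [14; 2,5,3,2,3,5,2,28, …], period ℓ=8 (even) → k=7
i=0: a=14 ⇒ p=14, q=1
i=1: a=2 ⇒ p=29, q=2
i=2: a=5 ⇒ p=159, q=11
…
i=6: a=5 ⇒ p=21266, q=1471
i=7: a=2 ⇒ p=46551, q=3220
→ (46551, 3220).  Check: 46551²=2166995601, 209·3220²=2166995600, difference 1.

46551 3220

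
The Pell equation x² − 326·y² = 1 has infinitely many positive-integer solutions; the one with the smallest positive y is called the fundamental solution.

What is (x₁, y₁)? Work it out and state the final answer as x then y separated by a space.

√326 → a₀=18, period (18,36); ℓ=2 even so k=1
k=0  a_k=18  p_k/q_k = 18/1
k=1  a_k=18  p_k/q_k = 325/18
(x₁, y₁) = (325, 18);  325² − 326·18² = 1 ✓

325 18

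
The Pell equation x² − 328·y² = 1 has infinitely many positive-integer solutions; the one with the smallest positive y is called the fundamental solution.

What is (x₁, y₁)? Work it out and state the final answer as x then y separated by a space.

163 9

√328 → a₀=18, period (9,36); ℓ=2 even so k=1
i=0: a=18 ⇒ p=18, q=1
i=1: a=9 ⇒ p=163, q=9
(x₁, y₁) = (163, 9);  163² − 328·9² = 1 ✓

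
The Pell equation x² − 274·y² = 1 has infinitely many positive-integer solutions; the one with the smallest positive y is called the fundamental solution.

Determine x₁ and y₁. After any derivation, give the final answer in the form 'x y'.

3959299 239190

√274 = [16; 1,1,4,4,1,1,32, …], period ℓ=7 (odd) → k=13
step 0: (16, 1)  from 16·(1,0) + (0,1)
step 1: (17, 1)  from 1·(16,1) + (1,0)
step 2: (33, 2)  from 1·(17,1) + (16,1)
…
step 4: (629, 38)  from 4·(149,9) + (33,2)
…
step 6: (1407, 85)  from 1·(778,47) + (629,38)
step 7: (45802, 2767)  from 32·(1407,85) + (778,47)
step 8: (47209, 2852)  from 1·(45802,2767) + (1407,85)
step 9: (93011, 5619)  from 1·(47209,2852) + (45802,2767)
step 10: (419253, 25328)  from 4·(93011,5619) + (47209,2852)
step 11: (1770023, 106931)  from 4·(419253,25328) + (93011,5619)
step 12: (2189276, 132259)  from 1·(1770023,106931) + (419253,25328)
step 13: (3959299, 239190)  from 1·(2189276,132259) + (1770023,106931)
fundamental: x₁=3959299, y₁=239190  (since 15676048571401 − 274·57211856100 = 1)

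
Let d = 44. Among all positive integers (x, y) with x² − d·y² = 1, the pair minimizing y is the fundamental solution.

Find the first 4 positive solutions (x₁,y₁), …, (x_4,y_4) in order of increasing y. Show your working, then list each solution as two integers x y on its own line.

199 30
79201 11940
31521799 4752090
12545596801 1891319880

[6; 1,1,1,2,1,1,1,12] for √44; ℓ=8 ⇒ convergent index 7
step 0: (6, 1)  from 6·(1,0) + (0,1)
…
step 2: (13, 2)  from 1·(7,1) + (6,1)
…
step 4: (53, 8)  from 2·(20,3) + (13,2)
step 5: (73, 11)  from 1·(53,8) + (20,3)
step 6: (126, 19)  from 1·(73,11) + (53,8)
step 7: (199, 30)  from 1·(126,19) + (73,11)
→ (199, 30).  Check: 199²=39601, 44·30²=39600, difference 1.
(x_2, y_2) = (199·199 + 44·30·30, 199·30 + 30·199) = (79201, 11940)
(x_3, y_3) = (199·79201 + 44·30·11940, 199·11940 + 30·79201) = (31521799, 4752090)
(x_4, y_4) = (199·31521799 + 44·30·4752090, 199·4752090 + 30·31521799) = (12545596801, 1891319880)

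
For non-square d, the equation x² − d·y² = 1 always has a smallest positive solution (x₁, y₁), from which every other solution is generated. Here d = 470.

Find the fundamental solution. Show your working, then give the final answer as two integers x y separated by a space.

√470 → a₀=21, period (1,2,8,2,1,42); ℓ=6 even so k=5
i=0: a=21 ⇒ p=21, q=1
i=1: a=1 ⇒ p=22, q=1
…
i=4: a=2 ⇒ p=1149, q=53
i=5: a=1 ⇒ p=1691, q=78
fundamental: x₁=1691, y₁=78  (since 2859481 − 470·6084 = 1)

1691 78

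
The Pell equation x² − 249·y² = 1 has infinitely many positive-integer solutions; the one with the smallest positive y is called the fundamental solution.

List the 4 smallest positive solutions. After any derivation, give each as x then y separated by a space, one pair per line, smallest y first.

√249 = [15; 1,3,1,1,5,…,3,1,30, …], period ℓ=16 (even) → k=15
k=0  a_k=15  p_k/q_k = 15/1
k=1  a_k=1  p_k/q_k = 16/1
k=2  a_k=3  p_k/q_k = 63/4
…
k=6  a_k=1  p_k/q_k = 931/59
k=7  a_k=3  p_k/q_k = 3582/227
…
k=10  a_k=1  p_k/q_k = 150586/9543
…
k=13  a_k=1  p_k/q_k = 1884116/119401
k=14  a_k=3  p_k/q_k = 6669699/422675
k=15  a_k=1  p_k/q_k = 8553815/542076
fundamental: x₁=8553815, y₁=542076  (since 73167751054225 − 249·293846389776 = 1)
k=2:  x_2 = 8553815·8553815+249·542076·542076 = 146335502108449,  y_2 = 8553815·542076+542076·8553815 = 9273635639880
k=3:  x_3 = 8553815·146335502108449+249·542076·9273635639880 = 2503453625935556812055,  y_3 = 8553815·9273635639880+542076·146335502108449 = 158649927281879742324
k=4:  x_4 = 8553815·2503453625935556812055+249·542076·158649927281879742324 = 42828158354663763449114371201,  y_4 = 8553815·158649927281879742324+542076·2503453625935556812055 = 2714124255465295062538692240

8553815 542076
146335502108449 9273635639880
2503453625935556812055 158649927281879742324
42828158354663763449114371201 2714124255465295062538692240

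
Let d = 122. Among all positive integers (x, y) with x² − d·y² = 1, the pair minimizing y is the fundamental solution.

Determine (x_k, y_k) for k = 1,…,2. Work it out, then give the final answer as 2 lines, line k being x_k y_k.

√122 = [11; 22, …], period ℓ=1 (odd) → k=1
i=0: a=11 ⇒ p=11, q=1
i=1: a=22 ⇒ p=243, q=22
→ (243, 22).  Check: 243²=59049, 122·22²=59048, difference 1.
k=2:  x_2 = 243·243+122·22·22 = 118097,  y_2 = 243·22+22·243 = 10692

243 22
118097 10692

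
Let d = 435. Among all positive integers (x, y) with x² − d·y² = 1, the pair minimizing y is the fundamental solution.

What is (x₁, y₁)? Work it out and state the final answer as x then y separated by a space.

[20; 1,5,1,40] for √435; ℓ=4 ⇒ convergent index 3
k=0  a_k=20  p_k/q_k = 20/1
k=1  a_k=1  p_k/q_k = 21/1
k=2  a_k=5  p_k/q_k = 125/6
k=3  a_k=1  p_k/q_k = 146/7
fundamental: x₁=146, y₁=7  (since 21316 − 435·49 = 1)

146 7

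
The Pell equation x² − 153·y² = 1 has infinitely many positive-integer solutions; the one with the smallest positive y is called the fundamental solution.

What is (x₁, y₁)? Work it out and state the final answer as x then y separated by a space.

√153 = [12; 2,1,2,2,2,1,2,24, …], period ℓ=8 (even) → k=7
i=0: a=12 ⇒ p=12, q=1
i=1: a=2 ⇒ p=25, q=2
i=2: a=1 ⇒ p=37, q=3
i=3: a=2 ⇒ p=99, q=8
i=4: a=2 ⇒ p=235, q=19
…
i=6: a=1 ⇒ p=804, q=65
i=7: a=2 ⇒ p=2177, q=176
fundamental: x₁=2177, y₁=176  (since 4739329 − 153·30976 = 1)

2177 176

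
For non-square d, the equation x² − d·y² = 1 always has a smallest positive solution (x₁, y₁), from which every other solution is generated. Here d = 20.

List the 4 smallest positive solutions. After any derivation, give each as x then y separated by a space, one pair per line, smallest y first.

9 2
161 36
2889 646
51841 11592

d=20: √d = [4; 2,8] (ℓ=2, even), read p_1/q_1
i=0: a=4 ⇒ p=4, q=1
i=1: a=2 ⇒ p=9, q=2
→ (9, 2).  Check: 9²=81, 20·2²=80, difference 1.
n=2: (9,2)∘(9,2) = (9·9+20·2·2, 9·2+2·9) = (161,36)
n=3: (161,36)∘(9,2) = (9·161+20·2·36, 9·36+2·161) = (2889,646)
n=4: (2889,646)∘(9,2) = (9·2889+20·2·646, 9·646+2·2889) = (51841,11592)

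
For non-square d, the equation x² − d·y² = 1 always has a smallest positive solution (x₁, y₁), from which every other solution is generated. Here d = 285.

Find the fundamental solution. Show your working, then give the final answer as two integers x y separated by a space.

2431 144

[16; 1,7,2,7,1,32] for √285; ℓ=6 ⇒ convergent index 5
i=0: a=16 ⇒ p=16, q=1
i=1: a=1 ⇒ p=17, q=1
i=2: a=7 ⇒ p=135, q=8
…
i=4: a=7 ⇒ p=2144, q=127
i=5: a=1 ⇒ p=2431, q=144
fundamental: x₁=2431, y₁=144  (since 5909761 − 285·20736 = 1)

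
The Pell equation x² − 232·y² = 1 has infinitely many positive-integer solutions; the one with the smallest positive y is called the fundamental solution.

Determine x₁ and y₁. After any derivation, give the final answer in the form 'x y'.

19603 1287

√232 = [15; 4,3,7,3,4,30, …], period ℓ=6 (even) → k=5
i=0: a=15 ⇒ p=15, q=1
i=1: a=4 ⇒ p=61, q=4
…
i=3: a=7 ⇒ p=1447, q=95
i=4: a=3 ⇒ p=4539, q=298
i=5: a=4 ⇒ p=19603, q=1287
→ (19603, 1287).  Check: 19603²=384277609, 232·1287²=384277608, difference 1.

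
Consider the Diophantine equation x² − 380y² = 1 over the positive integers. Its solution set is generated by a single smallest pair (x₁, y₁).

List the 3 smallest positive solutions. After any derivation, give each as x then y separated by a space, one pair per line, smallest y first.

√380 = [19; 2,38, …], period ℓ=2 (even) → k=1
i=0: a=19 ⇒ p=19, q=1
i=1: a=2 ⇒ p=39, q=2
→ (39, 2).  Check: 39²=1521, 380·2²=1520, difference 1.
n=2: (39,2)∘(39,2) = (39·39+380·2·2, 39·2+2·39) = (3041,156)
n=3: (3041,156)∘(39,2) = (39·3041+380·2·156, 39·156+2·3041) = (237159,12166)

39 2
3041 156
237159 12166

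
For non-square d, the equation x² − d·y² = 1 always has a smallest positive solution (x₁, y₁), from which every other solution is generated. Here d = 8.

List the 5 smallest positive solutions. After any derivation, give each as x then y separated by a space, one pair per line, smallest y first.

d=8: √d = [2; 1,4] (ℓ=2, even), read p_1/q_1
i=0: a=2 ⇒ p=2, q=1
i=1: a=1 ⇒ p=3, q=1
fundamental: x₁=3, y₁=1  (since 9 − 8·1 = 1)
(3+1√8)^2 = 17 + 6√8
(3+1√8)^3 = 99 + 35√8
(3+1√8)^4 = 577 + 204√8
(3+1√8)^5 = 3363 + 1189√8

3 1
17 6
99 35
577 204
3363 1189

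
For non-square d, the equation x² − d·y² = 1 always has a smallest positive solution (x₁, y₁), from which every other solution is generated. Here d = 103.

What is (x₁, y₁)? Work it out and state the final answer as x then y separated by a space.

227528 22419

√103 → a₀=10, period (6,1,2,1,1,9,1,1,2,1,6,20); ℓ=12 even so k=11
k=0  a_k=10  p_k/q_k = 10/1
…
k=2  a_k=1  p_k/q_k = 71/7
k=3  a_k=2  p_k/q_k = 203/20
…
k=5  a_k=1  p_k/q_k = 477/47
…
k=7  a_k=1  p_k/q_k = 5044/497
k=8  a_k=1  p_k/q_k = 9611/947
k=9  a_k=2  p_k/q_k = 24266/2391
k=10  a_k=1  p_k/q_k = 33877/3338
k=11  a_k=6  p_k/q_k = 227528/22419
(x₁, y₁) = (227528, 22419);  227528² − 103·22419² = 1 ✓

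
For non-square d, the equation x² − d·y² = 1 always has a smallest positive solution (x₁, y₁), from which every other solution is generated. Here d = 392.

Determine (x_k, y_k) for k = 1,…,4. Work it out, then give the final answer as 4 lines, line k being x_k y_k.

√392 = [19; 1,3,1,38, …], period ℓ=4 (even) → k=3
k=0  a_k=19  p_k/q_k = 19/1
k=1  a_k=1  p_k/q_k = 20/1
k=2  a_k=3  p_k/q_k = 79/4
k=3  a_k=1  p_k/q_k = 99/5
(x₁, y₁) = (99, 5);  99² − 392·5² = 1 ✓
(99+5√392)^2 = 19601 + 990√392
(99+5√392)^3 = 3880899 + 196015√392
(99+5√392)^4 = 768398401 + 38809980√392

99 5
19601 990
3880899 196015
768398401 38809980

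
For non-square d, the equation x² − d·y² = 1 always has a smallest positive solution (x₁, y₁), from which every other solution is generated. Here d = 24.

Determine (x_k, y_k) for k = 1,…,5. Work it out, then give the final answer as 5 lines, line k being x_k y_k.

d=24: √d = [4; 1,8] (ℓ=2, even), read p_1/q_1
k=0  a_k=4  p_k/q_k = 4/1
k=1  a_k=1  p_k/q_k = 5/1
→ (5, 1).  Check: 5²=25, 24·1²=24, difference 1.
k=2:  x_2 = 5·5+24·1·1 = 49,  y_2 = 5·1+1·5 = 10
k=3:  x_3 = 5·49+24·1·10 = 485,  y_3 = 5·10+1·49 = 99
k=4:  x_4 = 5·485+24·1·99 = 4801,  y_4 = 5·99+1·485 = 980
k=5:  x_5 = 5·4801+24·1·980 = 47525,  y_5 = 5·980+1·4801 = 9701

5 1
49 10
485 99
4801 980
47525 9701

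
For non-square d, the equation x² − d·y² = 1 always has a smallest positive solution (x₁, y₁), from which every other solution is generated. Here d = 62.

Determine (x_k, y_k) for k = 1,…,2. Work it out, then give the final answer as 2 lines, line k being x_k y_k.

d=62: √d = [7; 1,6,1,14] (ℓ=4, even), read p_3/q_3
i=0: a=7 ⇒ p=7, q=1
…
i=2: a=6 ⇒ p=55, q=7
i=3: a=1 ⇒ p=63, q=8
→ (63, 8).  Check: 63²=3969, 62·8²=3968, difference 1.
n=2: (63,8)∘(63,8) = (63·63+62·8·8, 63·8+8·63) = (7937,1008)

63 8
7937 1008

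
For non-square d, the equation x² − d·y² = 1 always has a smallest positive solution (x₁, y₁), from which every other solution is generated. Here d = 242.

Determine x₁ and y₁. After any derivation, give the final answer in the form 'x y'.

[15; 1,1,3,1,14,1,3,1,1,30] for √242; ℓ=10 ⇒ convergent index 9
i=0: a=15 ⇒ p=15, q=1
i=1: a=1 ⇒ p=16, q=1
i=2: a=1 ⇒ p=31, q=2
…
i=4: a=1 ⇒ p=140, q=9
i=5: a=14 ⇒ p=2069, q=133
i=6: a=1 ⇒ p=2209, q=142
…
i=8: a=1 ⇒ p=10905, q=701
i=9: a=1 ⇒ p=19601, q=1260
(x₁, y₁) = (19601, 1260);  19601² − 242·1260² = 1 ✓

19601 1260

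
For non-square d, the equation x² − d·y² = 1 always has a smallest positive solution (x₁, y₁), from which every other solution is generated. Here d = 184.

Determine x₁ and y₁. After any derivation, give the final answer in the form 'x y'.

√184 → a₀=13, period (1,1,3,2,1,2,1,2,3,1,1,26); ℓ=12 even so k=11
step 0: (13, 1)  from 13·(1,0) + (0,1)
…
step 2: (27, 2)  from 1·(14,1) + (13,1)
…
step 6: (841, 62)  from 2·(312,23) + (217,16)
…
step 10: (13741, 1013)  from 1·(10594,781) + (3147,232)
step 11: (24335, 1794)  from 1·(13741,1013) + (10594,781)
→ (24335, 1794).  Check: 24335²=592192225, 184·1794²=592192224, difference 1.

24335 1794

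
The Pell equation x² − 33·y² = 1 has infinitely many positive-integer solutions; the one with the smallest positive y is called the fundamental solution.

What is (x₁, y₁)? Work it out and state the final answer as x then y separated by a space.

√33 = [5; 1,2,1,10, …], period ℓ=4 (even) → k=3
a_0=5:  p_0=5·1+0=5,  q_0=5·0+1=1
…
a_2=2:  p_2=2·6+5=17,  q_2=2·1+1=3
a_3=1:  p_3=1·17+6=23,  q_3=1·3+1=4
(x₁, y₁) = (23, 4);  23² − 33·4² = 1 ✓

23 4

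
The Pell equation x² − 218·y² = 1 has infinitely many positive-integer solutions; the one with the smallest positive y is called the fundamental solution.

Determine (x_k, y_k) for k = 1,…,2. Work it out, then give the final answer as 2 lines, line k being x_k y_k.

126003 8534
31753512017 2150619204

√218 → a₀=14, period (1,3,3,1,28); ℓ=5 odd so k=9
i=0: a=14 ⇒ p=14, q=1
i=1: a=1 ⇒ p=15, q=1
i=2: a=3 ⇒ p=59, q=4
…
i=5: a=28 ⇒ p=7220, q=489
i=6: a=1 ⇒ p=7471, q=506
i=7: a=3 ⇒ p=29633, q=2007
i=8: a=3 ⇒ p=96370, q=6527
i=9: a=1 ⇒ p=126003, q=8534
fundamental: x₁=126003, y₁=8534  (since 15876756009 − 218·72829156 = 1)
n=2: (126003,8534)∘(126003,8534) = (126003·126003+218·8534·8534, 126003·8534+8534·126003) = (31753512017,2150619204)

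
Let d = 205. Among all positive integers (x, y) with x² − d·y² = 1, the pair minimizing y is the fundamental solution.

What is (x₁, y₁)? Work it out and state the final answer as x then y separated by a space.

39689 2772

[14; 3,6,1,4,1,6,3,28] for √205; ℓ=8 ⇒ convergent index 7
i=0: a=14 ⇒ p=14, q=1
…
i=3: a=1 ⇒ p=315, q=22
i=4: a=4 ⇒ p=1532, q=107
i=5: a=1 ⇒ p=1847, q=129
i=6: a=6 ⇒ p=12614, q=881
i=7: a=3 ⇒ p=39689, q=2772
→ (39689, 2772).  Check: 39689²=1575216721, 205·2772²=1575216720, difference 1.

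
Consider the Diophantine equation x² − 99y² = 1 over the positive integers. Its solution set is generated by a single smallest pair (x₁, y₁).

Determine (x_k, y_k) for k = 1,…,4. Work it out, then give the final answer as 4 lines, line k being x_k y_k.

[9; 1,18] for √99; ℓ=2 ⇒ convergent index 1
step 0: (9, 1)  from 9·(1,0) + (0,1)
step 1: (10, 1)  from 1·(9,1) + (1,0)
(x₁, y₁) = (10, 1);  10² − 99·1² = 1 ✓
(x_2, y_2) = (10·10 + 99·1·1, 10·1 + 1·10) = (199, 20)
(x_3, y_3) = (10·199 + 99·1·20, 10·20 + 1·199) = (3970, 399)
(x_4, y_4) = (10·3970 + 99·1·399, 10·399 + 1·3970) = (79201, 7960)

10 1
199 20
3970 399
79201 7960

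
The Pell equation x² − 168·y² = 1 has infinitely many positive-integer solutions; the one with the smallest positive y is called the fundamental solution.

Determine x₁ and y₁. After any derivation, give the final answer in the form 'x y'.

13 1

√168 = [12; 1,24, …], period ℓ=2 (even) → k=1
step 0: (12, 1)  from 12·(1,0) + (0,1)
step 1: (13, 1)  from 1·(12,1) + (1,0)
fundamental: x₁=13, y₁=1  (since 169 − 168·1 = 1)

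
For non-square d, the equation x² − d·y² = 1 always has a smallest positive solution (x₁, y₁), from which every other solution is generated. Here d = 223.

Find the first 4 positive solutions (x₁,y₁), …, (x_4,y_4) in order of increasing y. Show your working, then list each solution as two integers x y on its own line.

224 15
100351 6720
44957024 3010545
20140646401 1348717440

[14; 1,13,1,28] for √223; ℓ=4 ⇒ convergent index 3
step 0: (14, 1)  from 14·(1,0) + (0,1)
…
step 2: (209, 14)  from 13·(15,1) + (14,1)
step 3: (224, 15)  from 1·(209,14) + (15,1)
(x₁, y₁) = (224, 15);  224² − 223·15² = 1 ✓
k=2:  x_2 = 224·224+223·15·15 = 100351,  y_2 = 224·15+15·224 = 6720
k=3:  x_3 = 224·100351+223·15·6720 = 44957024,  y_3 = 224·6720+15·100351 = 3010545
k=4:  x_4 = 224·44957024+223·15·3010545 = 20140646401,  y_4 = 224·3010545+15·44957024 = 1348717440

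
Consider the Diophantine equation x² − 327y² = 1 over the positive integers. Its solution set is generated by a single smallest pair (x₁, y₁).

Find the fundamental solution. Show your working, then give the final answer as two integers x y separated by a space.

217 12

√327 → a₀=18, period (12,36); ℓ=2 even so k=1
i=0: a=18 ⇒ p=18, q=1
i=1: a=12 ⇒ p=217, q=12
(x₁, y₁) = (217, 12);  217² − 327·12² = 1 ✓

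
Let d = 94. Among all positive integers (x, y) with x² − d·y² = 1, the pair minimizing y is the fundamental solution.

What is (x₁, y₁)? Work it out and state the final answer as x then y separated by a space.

2143295 221064

[9; 1,2,3,1,1,…,2,1,18] for √94; ℓ=16 ⇒ convergent index 15
a_0=9:  p_0=9·1+0=9,  q_0=9·0+1=1
…
a_2=2:  p_2=2·10+9=29,  q_2=2·1+1=3
a_3=3:  p_3=3·29+10=97,  q_3=3·3+1=10
a_4=1:  p_4=1·97+29=126,  q_4=1·10+3=13
a_5=1:  p_5=1·126+97=223,  q_5=1·13+10=23
a_6=5:  p_6=5·223+126=1241,  q_6=5·23+13=128
a_7=1:  p_7=1·1241+223=1464,  q_7=1·128+23=151
a_8=8:  p_8=8·1464+1241=12953,  q_8=8·151+128=1336
a_9=1:  p_9=1·12953+1464=14417,  q_9=1·1336+151=1487
a_10=5:  p_10=5·14417+12953=85038,  q_10=5·1487+1336=8771
a_11=1:  p_11=1·85038+14417=99455,  q_11=1·8771+1487=10258
a_12=1:  p_12=1·99455+85038=184493,  q_12=1·10258+8771=19029
a_13=3:  p_13=3·184493+99455=652934,  q_13=3·19029+10258=67345
a_14=2:  p_14=2·652934+184493=1490361,  q_14=2·67345+19029=153719
a_15=1:  p_15=1·1490361+652934=2143295,  q_15=1·153719+67345=221064
(x₁, y₁) = (2143295, 221064);  2143295² − 94·221064² = 1 ✓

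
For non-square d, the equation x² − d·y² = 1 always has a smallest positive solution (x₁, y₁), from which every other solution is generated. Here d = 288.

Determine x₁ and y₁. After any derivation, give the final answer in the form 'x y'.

[16; 1,32] for √288; ℓ=2 ⇒ convergent index 1
step 0: (16, 1)  from 16·(1,0) + (0,1)
step 1: (17, 1)  from 1·(16,1) + (1,0)
(x₁, y₁) = (17, 1);  17² − 288·1² = 1 ✓

17 1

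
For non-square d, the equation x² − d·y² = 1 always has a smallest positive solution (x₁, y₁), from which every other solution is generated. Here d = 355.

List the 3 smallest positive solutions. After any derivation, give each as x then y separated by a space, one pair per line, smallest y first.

954809 50676
1823320452961 96771801768
3481845556741524089 184797174548553948

[18; 1,5,3,3,1,6,1,3,3,5,1,36] for √355; ℓ=12 ⇒ convergent index 11
a_0=18:  p_0=18·1+0=18,  q_0=18·0+1=1
a_1=1:  p_1=1·18+1=19,  q_1=1·1+0=1
a_2=5:  p_2=5·19+18=113,  q_2=5·1+1=6
a_3=3:  p_3=3·113+19=358,  q_3=3·6+1=19
…
a_5=1:  p_5=1·1187+358=1545,  q_5=1·63+19=82
a_6=6:  p_6=6·1545+1187=10457,  q_6=6·82+63=555
a_7=1:  p_7=1·10457+1545=12002,  q_7=1·555+82=637
a_8=3:  p_8=3·12002+10457=46463,  q_8=3·637+555=2466
a_9=3:  p_9=3·46463+12002=151391,  q_9=3·2466+637=8035
a_10=5:  p_10=5·151391+46463=803418,  q_10=5·8035+2466=42641
a_11=1:  p_11=1·803418+151391=954809,  q_11=1·42641+8035=50676
(x₁, y₁) = (954809, 50676);  954809² − 355·50676² = 1 ✓
(x_2, y_2) = (954809·954809 + 355·50676·50676, 954809·50676 + 50676·954809) = (1823320452961, 96771801768)
(x_3, y_3) = (954809·1823320452961 + 355·50676·96771801768, 954809·96771801768 + 50676·1823320452961) = (3481845556741524089, 184797174548553948)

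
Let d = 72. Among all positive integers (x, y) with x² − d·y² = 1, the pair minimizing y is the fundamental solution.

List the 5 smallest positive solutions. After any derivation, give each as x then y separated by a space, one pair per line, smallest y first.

√72 → a₀=8, period (2,16); ℓ=2 even so k=1
k=0  a_k=8  p_k/q_k = 8/1
k=1  a_k=2  p_k/q_k = 17/2
→ (17, 2).  Check: 17²=289, 72·2²=288, difference 1.
k=2:  x_2 = 17·17+72·2·2 = 577,  y_2 = 17·2+2·17 = 68
k=3:  x_3 = 17·577+72·2·68 = 19601,  y_3 = 17·68+2·577 = 2310
k=4:  x_4 = 17·19601+72·2·2310 = 665857,  y_4 = 17·2310+2·19601 = 78472
k=5:  x_5 = 17·665857+72·2·78472 = 22619537,  y_5 = 17·78472+2·665857 = 2665738

17 2
577 68
19601 2310
665857 78472
22619537 2665738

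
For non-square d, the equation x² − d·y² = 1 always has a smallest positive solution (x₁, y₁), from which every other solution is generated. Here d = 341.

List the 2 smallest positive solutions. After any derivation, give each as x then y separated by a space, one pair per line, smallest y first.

√341 = [18; 2,6,1,8,2,…,6,2,36, …], period ℓ=14 (even) → k=13
i=0: a=18 ⇒ p=18, q=1
i=1: a=2 ⇒ p=37, q=2
i=2: a=6 ⇒ p=240, q=13
i=3: a=1 ⇒ p=277, q=15
i=4: a=8 ⇒ p=2456, q=133
i=5: a=2 ⇒ p=5189, q=281
…
i=7: a=2 ⇒ p=20479, q=1109
i=8: a=1 ⇒ p=28124, q=1523
i=9: a=2 ⇒ p=76727, q=4155
i=10: a=8 ⇒ p=641940, q=34763
i=11: a=1 ⇒ p=718667, q=38918
i=12: a=6 ⇒ p=4953942, q=268271
i=13: a=2 ⇒ p=10626551, q=575460
→ (10626551, 575460).  Check: 10626551²=112923586155601, 341·575460²=112923586155600, difference 1.
(10626551+575460√341)^2 = 225847172311201 + 12230310076920√341

10626551 575460
225847172311201 12230310076920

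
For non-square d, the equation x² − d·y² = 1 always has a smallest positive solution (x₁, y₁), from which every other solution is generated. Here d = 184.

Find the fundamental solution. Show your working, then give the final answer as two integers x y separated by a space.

d=184: √d = [13; 1,1,3,2,1,2,1,2,3,1,1,26] (ℓ=12, even), read p_11/q_11
a_0=13:  p_0=13·1+0=13,  q_0=13·0+1=1
a_1=1:  p_1=1·13+1=14,  q_1=1·1+0=1
…
a_7=1:  p_7=1·841+312=1153,  q_7=1·62+23=85
…
a_9=3:  p_9=3·3147+1153=10594,  q_9=3·232+85=781
a_10=1:  p_10=1·10594+3147=13741,  q_10=1·781+232=1013
a_11=1:  p_11=1·13741+10594=24335,  q_11=1·1013+781=1794
(x₁, y₁) = (24335, 1794);  24335² − 184·1794² = 1 ✓

24335 1794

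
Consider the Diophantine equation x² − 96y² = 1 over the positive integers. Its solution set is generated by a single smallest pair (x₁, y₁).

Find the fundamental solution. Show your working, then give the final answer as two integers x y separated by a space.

d=96: √d = [9; 1,3,1,18] (ℓ=4, even), read p_3/q_3
i=0: a=9 ⇒ p=9, q=1
i=1: a=1 ⇒ p=10, q=1
i=2: a=3 ⇒ p=39, q=4
i=3: a=1 ⇒ p=49, q=5
→ (49, 5).  Check: 49²=2401, 96·5²=2400, difference 1.

49 5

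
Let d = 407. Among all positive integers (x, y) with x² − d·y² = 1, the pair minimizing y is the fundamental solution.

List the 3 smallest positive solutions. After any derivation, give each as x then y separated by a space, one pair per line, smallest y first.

d=407: √d = [20; 5,1,2,1,5,40] (ℓ=6, even), read p_5/q_5
step 0: (20, 1)  from 20·(1,0) + (0,1)
step 1: (101, 5)  from 5·(20,1) + (1,0)
step 2: (121, 6)  from 1·(101,5) + (20,1)
…
step 4: (464, 23)  from 1·(343,17) + (121,6)
step 5: (2663, 132)  from 5·(464,23) + (343,17)
→ (2663, 132).  Check: 2663²=7091569, 407·132²=7091568, difference 1.
(x_2, y_2) = (2663·2663 + 407·132·132, 2663·132 + 132·2663) = (14183137, 703032)
(x_3, y_3) = (2663·14183137 + 407·132·703032, 2663·703032 + 132·14183137) = (75539384999, 3744348300)

2663 132
14183137 703032
75539384999 3744348300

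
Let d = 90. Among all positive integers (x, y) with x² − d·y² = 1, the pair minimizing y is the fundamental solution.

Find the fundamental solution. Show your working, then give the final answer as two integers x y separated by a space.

[9; 2,18] for √90; ℓ=2 ⇒ convergent index 1
a_0=9:  p_0=9·1+0=9,  q_0=9·0+1=1
a_1=2:  p_1=2·9+1=19,  q_1=2·1+0=2
→ (19, 2).  Check: 19²=361, 90·2²=360, difference 1.

19 2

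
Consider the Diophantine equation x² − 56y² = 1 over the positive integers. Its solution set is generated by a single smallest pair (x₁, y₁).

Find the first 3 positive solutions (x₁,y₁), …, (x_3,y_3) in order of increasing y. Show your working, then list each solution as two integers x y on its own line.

15 2
449 60
13455 1798

√56 → a₀=7, period (2,14); ℓ=2 even so k=1
a_0=7:  p_0=7·1+0=7,  q_0=7·0+1=1
a_1=2:  p_1=2·7+1=15,  q_1=2·1+0=2
→ (15, 2).  Check: 15²=225, 56·2²=224, difference 1.
n=2: (15,2)∘(15,2) = (15·15+56·2·2, 15·2+2·15) = (449,60)
n=3: (449,60)∘(15,2) = (15·449+56·2·60, 15·60+2·449) = (13455,1798)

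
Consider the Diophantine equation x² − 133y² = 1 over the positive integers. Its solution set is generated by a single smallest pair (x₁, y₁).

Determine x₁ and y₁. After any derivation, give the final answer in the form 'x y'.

2588599 224460

√133 = [11; 1,1,7,5,1,…,1,1,22, …], period ℓ=16 (even) → k=15
k=0  a_k=11  p_k/q_k = 11/1
k=1  a_k=1  p_k/q_k = 12/1
k=2  a_k=1  p_k/q_k = 23/2
…
k=5  a_k=1  p_k/q_k = 1061/92
k=6  a_k=1  p_k/q_k = 1949/169
…
k=9  a_k=1  p_k/q_k = 10979/952
k=10  a_k=1  p_k/q_k = 18948/1643
…
k=14  a_k=1  p_k/q_k = 1378591/119539
k=15  a_k=1  p_k/q_k = 2588599/224460
→ (2588599, 224460).  Check: 2588599²=6700844782801, 133·224460²=6700844782800, difference 1.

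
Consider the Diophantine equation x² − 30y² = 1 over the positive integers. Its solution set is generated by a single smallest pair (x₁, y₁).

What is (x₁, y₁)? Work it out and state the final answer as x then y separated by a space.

√30 = [5; 2,10, …], period ℓ=2 (even) → k=1
k=0  a_k=5  p_k/q_k = 5/1
k=1  a_k=2  p_k/q_k = 11/2
(x₁, y₁) = (11, 2);  11² − 30·2² = 1 ✓

11 2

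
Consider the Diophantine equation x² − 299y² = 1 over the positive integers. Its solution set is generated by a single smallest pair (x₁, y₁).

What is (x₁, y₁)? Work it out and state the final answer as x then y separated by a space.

d=299: √d = [17; 3,2,3,34] (ℓ=4, even), read p_3/q_3
a_0=17:  p_0=17·1+0=17,  q_0=17·0+1=1
a_1=3:  p_1=3·17+1=52,  q_1=3·1+0=3
a_2=2:  p_2=2·52+17=121,  q_2=2·3+1=7
a_3=3:  p_3=3·121+52=415,  q_3=3·7+3=24
(x₁, y₁) = (415, 24);  415² − 299·24² = 1 ✓

415 24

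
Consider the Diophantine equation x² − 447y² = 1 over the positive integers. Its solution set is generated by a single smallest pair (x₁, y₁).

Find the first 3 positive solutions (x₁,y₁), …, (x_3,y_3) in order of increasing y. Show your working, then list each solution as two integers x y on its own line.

d=447: √d = [21; 7,42] (ℓ=2, even), read p_1/q_1
a_0=21:  p_0=21·1+0=21,  q_0=21·0+1=1
a_1=7:  p_1=7·21+1=148,  q_1=7·1+0=7
(x₁, y₁) = (148, 7);  148² − 447·7² = 1 ✓
(x_2, y_2) = (148·148 + 447·7·7, 148·7 + 7·148) = (43807, 2072)
(x_3, y_3) = (148·43807 + 447·7·2072, 148·2072 + 7·43807) = (12966724, 613305)

148 7
43807 2072
12966724 613305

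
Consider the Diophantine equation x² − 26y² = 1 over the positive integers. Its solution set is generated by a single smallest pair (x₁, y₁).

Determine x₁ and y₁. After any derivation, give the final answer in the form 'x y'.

√26 → a₀=5, period (10); ℓ=1 odd so k=1
k=0  a_k=5  p_k/q_k = 5/1
k=1  a_k=10  p_k/q_k = 51/10
→ (51, 10).  Check: 51²=2601, 26·10²=2600, difference 1.

51 10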